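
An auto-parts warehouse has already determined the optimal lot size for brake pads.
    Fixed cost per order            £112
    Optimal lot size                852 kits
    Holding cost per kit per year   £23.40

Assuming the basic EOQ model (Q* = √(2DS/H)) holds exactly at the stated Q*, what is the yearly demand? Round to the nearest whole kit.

75,831 kits per year

From Q* = √(2DS/H) ⇒ Q*² = 2DS/H.
D = Q²H / (2S) = 852² × 23.4 / (2 × 112) = 75,831.04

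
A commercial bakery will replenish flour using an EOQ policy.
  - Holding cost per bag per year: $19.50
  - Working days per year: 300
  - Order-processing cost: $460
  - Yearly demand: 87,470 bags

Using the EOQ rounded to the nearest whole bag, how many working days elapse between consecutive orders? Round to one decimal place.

Optimal lot size Q* = (2 × 87,470 × $460 / $19.5)^½ ≈ 2,031.45 → Q = 2,031 bags
Days between orders = 300 / (D/Q) = 300 / 43.067 ≈ 6.966

7.0 days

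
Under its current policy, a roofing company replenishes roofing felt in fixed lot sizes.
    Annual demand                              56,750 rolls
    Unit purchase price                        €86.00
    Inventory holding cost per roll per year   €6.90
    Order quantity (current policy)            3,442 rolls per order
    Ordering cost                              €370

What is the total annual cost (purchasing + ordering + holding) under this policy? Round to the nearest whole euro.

Ordering: D/Q × S = 56,750/3,442 × €370 = €6,100.38
Holding:  Q/2 × H = 3,442/2 × €6.9 = €11,874.90
Purchase cost = D·C = 56,750 × 86 = €4,880,500.00
Total = €6,100.38 + €11,874.90 + €4,880,500.00 = €4,898,475.28

€4,898,475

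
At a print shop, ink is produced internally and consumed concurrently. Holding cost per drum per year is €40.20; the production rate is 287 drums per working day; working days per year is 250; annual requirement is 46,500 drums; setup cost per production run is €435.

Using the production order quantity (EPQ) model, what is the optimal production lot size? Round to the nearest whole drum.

Daily demand d = 46,500/250 = 186.000; p = 287; 1 − d/p = 0.35192
EPQ = √(2DS / (H(1 − d/p)))
    = √(2 × 46,500 × 435 / (40.2 × 0.35192)) ≈ 1,691.04

1,691 drums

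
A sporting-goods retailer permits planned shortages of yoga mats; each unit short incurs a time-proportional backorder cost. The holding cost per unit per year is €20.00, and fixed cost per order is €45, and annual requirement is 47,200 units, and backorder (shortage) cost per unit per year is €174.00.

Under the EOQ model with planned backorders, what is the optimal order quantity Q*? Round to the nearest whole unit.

Q* = √(2DS/H) · √((H + b)/b)
   = √(2 × 47,200 × 45 / 20) · √((20 + 174) / 174)
   = 460.869 × 1.0559 ≈ 486.64

487 units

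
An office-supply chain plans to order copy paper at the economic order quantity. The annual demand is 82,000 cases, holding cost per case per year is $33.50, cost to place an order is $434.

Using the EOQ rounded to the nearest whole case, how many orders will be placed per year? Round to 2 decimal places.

56.24 orders per year

2DS/H = 2·82,000·434/33.5 = 2,124,656.72
EOQ = √2,124,656.72 ≈ 1,457.62 → Q = 1,458
Orders per year = D/Q = 82,000 / 1,458 = 56.241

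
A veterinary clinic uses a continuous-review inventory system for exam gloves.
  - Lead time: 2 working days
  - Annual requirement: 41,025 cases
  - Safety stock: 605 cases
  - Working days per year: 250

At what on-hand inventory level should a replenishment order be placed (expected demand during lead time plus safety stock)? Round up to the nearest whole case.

934 cases

Daily demand d = 41,025 / 250 = 164.100 cases/day
Demand during lead time = 164.100 × 2 = 328.20
Reorder point = 328.20 + 605 = 933.20 → round up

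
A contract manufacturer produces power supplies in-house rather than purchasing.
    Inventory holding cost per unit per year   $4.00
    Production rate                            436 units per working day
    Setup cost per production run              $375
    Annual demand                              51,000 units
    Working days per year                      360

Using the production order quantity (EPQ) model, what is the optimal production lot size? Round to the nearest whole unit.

Daily demand d = 51,000/360 = 141.667; p = 436; 1 − d/p = 0.67508
EPQ = √(2DS / (H(1 − d/p)))
    = √(2 × 51,000 × 375 / (4 × 0.67508)) ≈ 3,763.65

3,764 units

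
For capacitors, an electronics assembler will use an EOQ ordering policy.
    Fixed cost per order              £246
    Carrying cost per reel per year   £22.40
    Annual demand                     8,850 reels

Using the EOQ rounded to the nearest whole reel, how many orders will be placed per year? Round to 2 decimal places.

EOQ = √(2DS/H) = √(2 × 8,850 × 246 / 22.4)
    = √(194,383.93) ≈ 440.89 → Q = 441
N = D/Q = 8,850/441 ≈ 20.068 orders/yr

20.07 orders per year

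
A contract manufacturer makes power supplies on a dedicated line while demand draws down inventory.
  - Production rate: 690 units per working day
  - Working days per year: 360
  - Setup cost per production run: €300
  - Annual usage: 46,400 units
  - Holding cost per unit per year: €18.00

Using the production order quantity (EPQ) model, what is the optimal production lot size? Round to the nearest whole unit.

1,379 units

d = 46,400/360 = 128.8889 units/day;  effective holding cost H(1 − d/p) = 18·(1 − 128.8889/690) = 14.63768
Q* = √(2DS / H_eff) = √(2·46,400·300 / 14.63768) ≈ 1,379.11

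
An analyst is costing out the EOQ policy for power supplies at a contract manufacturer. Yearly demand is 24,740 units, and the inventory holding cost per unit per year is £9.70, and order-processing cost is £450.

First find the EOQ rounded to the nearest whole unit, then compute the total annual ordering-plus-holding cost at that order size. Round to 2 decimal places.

EOQ = √(2DS/H) = √(2 × 24,740 × 450 / 9.7)
    = √(2,295,463.92) ≈ 1,515.08 → Q = 1,515 units
Annual ordering cost = (D/Q)·S = (24,740/1,515) × 450 = £7,348.51
Annual holding cost  = (Q/2)·H = (1,515/2) × 9.7 = £7,347.75
Total = £7,348.51 + £7,347.75 = £14,696.26

£14,696.26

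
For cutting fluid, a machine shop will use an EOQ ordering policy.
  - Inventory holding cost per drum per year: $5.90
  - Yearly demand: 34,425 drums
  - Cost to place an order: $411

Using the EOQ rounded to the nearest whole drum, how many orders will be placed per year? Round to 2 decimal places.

Q* = √(2·D·S / H) = √(2·34,425·411 / 5.9) = √4,796,161.0 ≈ 2,190.01 → Q = 2,190
N = D/Q = 34,425/2,190 ≈ 15.719 orders/yr

15.72 orders per year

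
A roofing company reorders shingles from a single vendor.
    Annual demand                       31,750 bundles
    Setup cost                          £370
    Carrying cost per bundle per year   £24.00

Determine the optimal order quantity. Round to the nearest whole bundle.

2DS/H = 2·31,750·370/24 = 978,958.33
EOQ = √978,958.33 ≈ 989.42

989 bundles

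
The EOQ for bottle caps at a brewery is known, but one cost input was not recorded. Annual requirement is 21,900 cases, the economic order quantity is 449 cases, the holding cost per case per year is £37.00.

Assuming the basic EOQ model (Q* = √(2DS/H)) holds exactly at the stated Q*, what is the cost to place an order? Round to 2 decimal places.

Since Q* = (2DS/H)^½, squaring gives Q*²·H = 2DS.
S = Q²H / (2D) = 449² × 37 / (2 × 21,900) = 170.3022

£170.30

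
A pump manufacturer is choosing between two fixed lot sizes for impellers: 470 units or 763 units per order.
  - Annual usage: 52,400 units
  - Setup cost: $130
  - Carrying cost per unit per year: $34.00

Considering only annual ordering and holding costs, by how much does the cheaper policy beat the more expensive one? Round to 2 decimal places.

$584.70

Annual cost at Q: ordering D·S/Q plus holding Q·H/2.
TC(470) = (52,400/470)×130 + (470/2)×34 = $22,483.62
TC(763) = (52,400/763)×130 + (763/2)×34 = $21,898.92
|ΔTC| = |$22,483.62 − $21,898.92| = $584.70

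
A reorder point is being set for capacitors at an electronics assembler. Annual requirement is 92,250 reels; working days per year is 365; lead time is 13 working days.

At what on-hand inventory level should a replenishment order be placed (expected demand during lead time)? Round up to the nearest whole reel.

3,286 reels

Daily demand d = 92,250 / 365 = 252.740 reels/day
Demand during lead time = 252.740 × 13 = 3,285.62
Reorder point = 3,285.62 → round up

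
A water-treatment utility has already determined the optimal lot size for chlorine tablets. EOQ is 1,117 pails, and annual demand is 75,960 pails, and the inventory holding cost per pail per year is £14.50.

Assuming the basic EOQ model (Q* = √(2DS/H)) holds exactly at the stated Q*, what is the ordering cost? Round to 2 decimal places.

EOQ relation: Q² = 2DS/H, so rearrange for the unknown.
S = Q²H / (2D) = 1,117² × 14.5 / (2 × 75,960) = 119.0856

£119.09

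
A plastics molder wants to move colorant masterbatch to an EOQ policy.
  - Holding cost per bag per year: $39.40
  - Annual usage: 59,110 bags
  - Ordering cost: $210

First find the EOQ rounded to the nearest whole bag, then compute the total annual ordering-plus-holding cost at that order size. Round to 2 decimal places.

$31,275.43

Optimal lot size Q* = (2 × 59,110 × $210 / $39.4)^½ ≈ 793.79 → Q = 794 bags
Annual ordering cost = (D/Q)·S = (59,110/794) × 210 = $15,633.63
Annual holding cost  = (Q/2)·H = (794/2) × 39.4 = $15,641.80
Total = $15,633.63 + $15,641.80 = $31,275.43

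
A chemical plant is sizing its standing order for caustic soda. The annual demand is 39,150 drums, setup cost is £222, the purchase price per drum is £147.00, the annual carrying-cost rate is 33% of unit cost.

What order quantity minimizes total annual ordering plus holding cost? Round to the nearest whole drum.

H = i·C = 0.33 × £147 = £48.5100 per drum-year
Optimal lot size Q* = (2 × 39,150 × £222 / £48.51)^½ ≈ 598.61

599 drums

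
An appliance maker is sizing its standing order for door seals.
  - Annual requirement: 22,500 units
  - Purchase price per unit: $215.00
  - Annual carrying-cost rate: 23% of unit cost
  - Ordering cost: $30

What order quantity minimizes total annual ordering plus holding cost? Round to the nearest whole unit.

Carrying cost H = $215 × 23% = $49.4500/unit/yr
Optimal lot size Q* = (2 × 22,500 × $30 / $49.45)^½ ≈ 165.23

165 units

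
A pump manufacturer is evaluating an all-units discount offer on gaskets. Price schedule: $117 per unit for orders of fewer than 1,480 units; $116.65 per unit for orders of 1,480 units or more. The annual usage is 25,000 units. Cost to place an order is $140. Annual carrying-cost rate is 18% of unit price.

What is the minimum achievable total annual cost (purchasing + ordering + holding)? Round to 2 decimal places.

$2,934,152.64

H₁ = 18%×$117 = $21.0600;  H₂ = 18%×$116.65 = $20.9970
EOQ₁ = √(2×25,000×140/21.0600) = 576.53  (< 1,480, feasible at tier 1)
EOQ₂ = √(2×25,000×140/20.9970) = 577.39  (< 1,480 → use Q = 1,480 at tier-2 price)
TC(tier 1 (EOQ₁), Q≈576.5) = $2,937,141.66
TC(tier 2, Q≈1,480.0) = $2,934,152.64
Minimum at tier 2: $2,934,152.64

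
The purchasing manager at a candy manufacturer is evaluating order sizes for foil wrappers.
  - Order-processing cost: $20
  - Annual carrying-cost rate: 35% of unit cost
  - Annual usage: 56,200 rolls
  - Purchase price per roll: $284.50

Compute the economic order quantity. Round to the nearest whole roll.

H = i·C = 0.35 × $284.5 = $99.5750 per roll-year
EOQ = √(2DS/H) = √(2 × 56,200 × 20 / 99.575)
    = √(22,575.95) ≈ 150.25

150 rolls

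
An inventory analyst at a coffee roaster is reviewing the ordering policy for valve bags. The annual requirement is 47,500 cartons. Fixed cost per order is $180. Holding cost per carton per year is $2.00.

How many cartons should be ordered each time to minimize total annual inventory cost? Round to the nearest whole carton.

EOQ = √(2DS/H) = √(2 × 47,500 × 180 / 2)
    = √(8,550,000.00) ≈ 2,924.04

2,924 cartons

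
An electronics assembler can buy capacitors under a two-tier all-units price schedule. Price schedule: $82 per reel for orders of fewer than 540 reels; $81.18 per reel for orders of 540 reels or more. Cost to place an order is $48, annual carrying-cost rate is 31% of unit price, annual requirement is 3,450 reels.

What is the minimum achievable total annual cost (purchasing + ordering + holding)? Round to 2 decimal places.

H₁ = 31%×$82 = $25.4200;  H₂ = 31%×$81.18 = $25.1658
EOQ₁ = √(2×3,450×48/25.4200) = 114.15  (< 540, feasible at tier 1)
EOQ₂ = √(2×3,450×48/25.1658) = 114.72  (< 540 → use Q = 540 at tier-2 price)
TC(tier 1 (EOQ₁), Q≈114.1) = $285,801.57
TC(tier 2, Q≈540.0) = $287,172.43
Minimum at tier 1 (EOQ₁): $285,801.57

$285,801.57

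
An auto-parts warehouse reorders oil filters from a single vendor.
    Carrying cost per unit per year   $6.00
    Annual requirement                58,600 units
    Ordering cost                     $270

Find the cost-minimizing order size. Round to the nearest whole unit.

2,297 units

EOQ = √(2DS/H) = √(2 × 58,600 × 270 / 6)
    = √(5,274,000.00) ≈ 2,296.52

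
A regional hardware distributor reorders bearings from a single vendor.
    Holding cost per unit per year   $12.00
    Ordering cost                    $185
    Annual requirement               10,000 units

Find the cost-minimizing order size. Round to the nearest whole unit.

Optimal lot size Q* = (2 × 10,000 × $185 / $12)^½ ≈ 555.28

555 units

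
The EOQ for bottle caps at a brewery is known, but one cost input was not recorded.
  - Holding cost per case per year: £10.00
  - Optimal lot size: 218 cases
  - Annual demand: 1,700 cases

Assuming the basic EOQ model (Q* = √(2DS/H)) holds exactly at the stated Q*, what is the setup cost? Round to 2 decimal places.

From Q* = √(2DS/H) ⇒ Q*² = 2DS/H.
S = Q²H / (2D) = 218² × 10 / (2 × 1,700) = 139.7765

£139.78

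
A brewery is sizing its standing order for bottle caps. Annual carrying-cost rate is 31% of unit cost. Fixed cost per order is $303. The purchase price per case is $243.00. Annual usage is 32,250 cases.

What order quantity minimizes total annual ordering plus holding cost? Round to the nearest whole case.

509 cases

H = i·C = 0.31 × $243 = $75.3300 per case-year
Q* = √(2·D·S / H) = √(2·32,250·303 / 75.33) = √259,438.5 ≈ 509.35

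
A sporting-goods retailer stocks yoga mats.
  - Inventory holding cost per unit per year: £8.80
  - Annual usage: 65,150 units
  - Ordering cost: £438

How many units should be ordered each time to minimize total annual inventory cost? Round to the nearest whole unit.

2,547 units

EOQ = √(2DS/H) = √(2 × 65,150 × 438 / 8.8)
    = √(6,485,386.36) ≈ 2,546.64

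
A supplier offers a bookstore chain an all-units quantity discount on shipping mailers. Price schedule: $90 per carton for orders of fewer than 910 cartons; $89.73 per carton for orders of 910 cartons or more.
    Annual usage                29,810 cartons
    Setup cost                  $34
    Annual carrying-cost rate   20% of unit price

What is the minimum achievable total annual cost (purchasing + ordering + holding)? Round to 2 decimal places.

$2,684,130.51

H₁ = 20%×$90 = $18.0000;  H₂ = 20%×$89.73 = $17.9460
EOQ₁ = √(2×29,810×34/18.0000) = 335.58  (< 910, feasible at tier 1)
EOQ₂ = √(2×29,810×34/17.9460) = 336.09  (< 910 → use Q = 910 at tier-2 price)
TC(tier 1 (EOQ₁), Q≈335.6) = $2,688,940.48
TC(tier 2, Q≈910.0) = $2,684,130.51
Minimum at tier 2: $2,684,130.51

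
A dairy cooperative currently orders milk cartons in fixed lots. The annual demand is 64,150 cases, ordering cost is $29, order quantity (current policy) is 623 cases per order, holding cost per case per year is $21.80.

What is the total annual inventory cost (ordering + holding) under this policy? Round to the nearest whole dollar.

Ordering: D/Q × S = 64,150/623 × $29 = $2,986.12
Holding:  Q/2 × H = 623/2 × $21.8 = $6,790.70
Total = $2,986.12 + $6,790.70 = $9,776.82

$9,777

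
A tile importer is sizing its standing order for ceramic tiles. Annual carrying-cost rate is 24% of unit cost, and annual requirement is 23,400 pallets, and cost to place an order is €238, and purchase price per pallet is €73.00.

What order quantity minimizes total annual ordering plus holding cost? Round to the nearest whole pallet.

Carrying cost H = €73 × 24% = €17.5200/pallet/yr
EOQ = √(2DS/H) = √(2 × 23,400 × 238 / 17.52)
    = √(635,753.42) ≈ 797.34

797 pallets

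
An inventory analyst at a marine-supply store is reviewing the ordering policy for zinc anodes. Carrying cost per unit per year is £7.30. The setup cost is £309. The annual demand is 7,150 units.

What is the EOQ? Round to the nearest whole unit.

Optimal lot size Q* = (2 × 7,150 × £309 / £7.3)^½ ≈ 778.01

778 units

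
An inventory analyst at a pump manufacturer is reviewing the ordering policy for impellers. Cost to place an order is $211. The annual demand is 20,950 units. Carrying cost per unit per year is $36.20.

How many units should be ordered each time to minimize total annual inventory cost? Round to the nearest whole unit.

Optimal lot size Q* = (2 × 20,950 × $211 / $36.2)^½ ≈ 494.19

494 units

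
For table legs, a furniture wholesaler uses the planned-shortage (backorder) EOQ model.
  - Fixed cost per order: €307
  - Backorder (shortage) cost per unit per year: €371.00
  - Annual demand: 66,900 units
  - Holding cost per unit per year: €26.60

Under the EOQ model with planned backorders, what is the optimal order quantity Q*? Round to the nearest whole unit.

Q* = √(2DS/H) · √((H + b)/b)
   = √(2 × 66,900 × 307 / 26.6) · √((26.6 + 371) / 371)
   = 1,242.672 × 1.0352 ≈ 1,286.45

1,286 units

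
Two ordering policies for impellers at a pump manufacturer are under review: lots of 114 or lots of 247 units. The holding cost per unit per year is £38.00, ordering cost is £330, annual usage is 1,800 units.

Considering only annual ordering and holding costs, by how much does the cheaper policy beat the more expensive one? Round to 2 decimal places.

For each Q, cost = (D/Q)·S + (Q/2)·H.
TC(114) = (1,800/114)×330 + (114/2)×38 = £7,376.53
TC(247) = (1,800/247)×330 + (247/2)×38 = £7,097.86
|ΔTC| = |£7,376.53 − £7,097.86| = £278.67

£278.67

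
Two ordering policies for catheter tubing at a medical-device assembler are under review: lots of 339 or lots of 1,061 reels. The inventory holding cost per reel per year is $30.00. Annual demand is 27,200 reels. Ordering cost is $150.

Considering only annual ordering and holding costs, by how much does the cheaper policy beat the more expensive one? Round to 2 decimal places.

TC(Q) = (D/Q)S + (Q/2)H
TC(339) = (27,200/339)×150 + (339/2)×30 = $17,120.40
TC(1,061) = (27,200/1,061)×150 + (1,061/2)×30 = $19,760.43
|ΔTC| = |$17,120.40 − $19,760.43| = $2,640.03

$2,640.03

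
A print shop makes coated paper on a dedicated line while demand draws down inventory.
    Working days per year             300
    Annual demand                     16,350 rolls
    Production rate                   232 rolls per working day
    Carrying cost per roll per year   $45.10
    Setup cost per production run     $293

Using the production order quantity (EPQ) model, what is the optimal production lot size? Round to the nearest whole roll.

527 rolls

Daily demand d = 16,350/300 = 54.500; p = 232; 1 − d/p = 0.76509
EPQ = √(2DS / (H(1 − d/p)))
    = √(2 × 16,350 × 293 / (45.1 × 0.76509)) ≈ 526.94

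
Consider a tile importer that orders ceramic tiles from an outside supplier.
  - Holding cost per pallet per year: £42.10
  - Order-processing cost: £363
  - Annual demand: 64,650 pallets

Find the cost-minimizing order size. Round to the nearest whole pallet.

EOQ = √(2DS/H) = √(2 × 64,650 × 363 / 42.1)
    = √(1,114,866.98) ≈ 1,055.87

1,056 pallets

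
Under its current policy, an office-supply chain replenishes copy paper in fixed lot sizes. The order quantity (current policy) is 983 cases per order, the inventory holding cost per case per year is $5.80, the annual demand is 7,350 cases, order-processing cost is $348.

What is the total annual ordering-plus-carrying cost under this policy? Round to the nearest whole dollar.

Orders/yr = 7,350/983 = 7.477; ordering cost = 7.477 × $348 = $2,602.03
Average inventory = 983/2 = 491.5; holding cost = 491.5 × $5.8 = $2,850.70
Total = $2,602.03 + $2,850.70 = $5,452.73

$5,453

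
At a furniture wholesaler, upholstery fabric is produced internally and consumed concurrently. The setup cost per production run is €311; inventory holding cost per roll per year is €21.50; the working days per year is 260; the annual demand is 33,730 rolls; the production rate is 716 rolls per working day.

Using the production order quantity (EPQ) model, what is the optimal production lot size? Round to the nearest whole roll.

1,092 rolls

d = 33,730/260 = 129.7308 rolls/day;  effective holding cost H(1 − d/p) = 21.5·(1 − 129.7308/716) = 17.60445
Q* = √(2DS / H_eff) = √(2·33,730·311 / 17.60445) ≈ 1,091.67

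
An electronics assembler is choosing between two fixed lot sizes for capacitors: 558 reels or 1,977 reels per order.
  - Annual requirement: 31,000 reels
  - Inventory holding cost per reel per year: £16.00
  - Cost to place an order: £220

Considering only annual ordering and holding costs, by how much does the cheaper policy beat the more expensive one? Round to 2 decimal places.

For each Q, cost = (D/Q)·S + (Q/2)·H.
TC(558) = (31,000/558)×220 + (558/2)×16 = £16,686.22
TC(1,977) = (31,000/1,977)×220 + (1,977/2)×16 = £19,265.67
Cheaper: Q = 558.  Difference = £2,579.45

£2,579.45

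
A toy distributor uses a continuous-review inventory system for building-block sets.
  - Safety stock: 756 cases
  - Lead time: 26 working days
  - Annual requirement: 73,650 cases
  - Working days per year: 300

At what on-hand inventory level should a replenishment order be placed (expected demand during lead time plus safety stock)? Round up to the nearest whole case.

Daily demand d = 73,650 / 300 = 245.500 cases/day
Demand during lead time = 245.500 × 26 = 6,383.00
Reorder point = 6,383.00 + 756 = 7,139.00 → round up

7,139 cases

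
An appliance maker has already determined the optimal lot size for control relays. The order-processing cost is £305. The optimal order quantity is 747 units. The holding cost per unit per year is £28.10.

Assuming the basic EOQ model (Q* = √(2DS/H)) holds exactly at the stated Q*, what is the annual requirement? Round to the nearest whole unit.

EOQ relation: Q² = 2DS/H, so rearrange for the unknown.
D = Q²H / (2S) = 747² × 28.1 / (2 × 305) = 25,705.00

25,705 units per year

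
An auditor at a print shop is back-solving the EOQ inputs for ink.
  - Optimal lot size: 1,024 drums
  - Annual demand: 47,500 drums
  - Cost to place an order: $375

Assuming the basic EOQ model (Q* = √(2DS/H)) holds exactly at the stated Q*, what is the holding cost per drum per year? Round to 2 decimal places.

$33.97

Since Q* = (2DS/H)^½, squaring gives Q*²·H = 2DS.
H = 2DS / Q² = 2 × 47,500 × 375 / 1,024² = 33.9746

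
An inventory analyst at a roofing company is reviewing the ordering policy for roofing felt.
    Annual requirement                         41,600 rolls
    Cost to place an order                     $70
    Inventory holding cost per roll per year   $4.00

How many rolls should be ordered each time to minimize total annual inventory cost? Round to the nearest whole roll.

1,207 rolls

EOQ = √(2DS/H) = √(2 × 41,600 × 70 / 4)
    = √(1,456,000.00) ≈ 1,206.65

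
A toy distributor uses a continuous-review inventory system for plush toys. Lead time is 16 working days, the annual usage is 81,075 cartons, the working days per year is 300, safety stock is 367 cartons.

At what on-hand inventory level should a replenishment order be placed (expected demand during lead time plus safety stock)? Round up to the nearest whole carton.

4,691 cartons

Daily demand d = 81,075 / 300 = 270.250 cartons/day
Demand during lead time = 270.250 × 16 = 4,324.00
Reorder point = 4,324.00 + 367 = 4,691.00 → round up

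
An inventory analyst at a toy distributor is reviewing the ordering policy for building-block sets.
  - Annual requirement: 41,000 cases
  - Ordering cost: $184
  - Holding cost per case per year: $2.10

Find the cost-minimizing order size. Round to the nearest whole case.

2,680 cases

2DS/H = 2·41,000·184/2.1 = 7,184,761.90
EOQ = √7,184,761.90 ≈ 2,680.44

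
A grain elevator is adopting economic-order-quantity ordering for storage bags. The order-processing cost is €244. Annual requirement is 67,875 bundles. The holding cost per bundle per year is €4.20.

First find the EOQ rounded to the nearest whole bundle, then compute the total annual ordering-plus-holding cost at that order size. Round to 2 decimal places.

€11,794.77

2DS/H = 2·67,875·244/4.2 = 7,886,428.57
EOQ = √7,886,428.57 ≈ 2,808.28 → Q = 2,808 bundles
Orders/yr = 67,875/2,808 = 24.172; ordering cost = 24.172 × €244 = €5,897.97
Average inventory = 2,808/2 = 1404; holding cost = 1404 × €4.2 = €5,896.80
Total = €5,897.97 + €5,896.80 = €11,794.77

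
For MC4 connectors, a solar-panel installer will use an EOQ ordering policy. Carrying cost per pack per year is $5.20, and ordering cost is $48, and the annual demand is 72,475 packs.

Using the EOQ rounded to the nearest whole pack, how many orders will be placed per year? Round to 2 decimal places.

Optimal lot size Q* = (2 × 72,475 × $48 / $5.2)^½ ≈ 1,156.72 → Q = 1,157
Orders per year = D/Q = 72,475 / 1,157 = 62.640

62.64 orders per year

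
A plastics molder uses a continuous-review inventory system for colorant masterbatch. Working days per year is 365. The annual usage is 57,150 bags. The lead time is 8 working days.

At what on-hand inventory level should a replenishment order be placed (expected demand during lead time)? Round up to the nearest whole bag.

1,253 bags

Daily demand d = 57,150 / 365 = 156.575 bags/day
Demand during lead time = 156.575 × 8 = 1,252.60
Reorder point = 1,252.60 → round up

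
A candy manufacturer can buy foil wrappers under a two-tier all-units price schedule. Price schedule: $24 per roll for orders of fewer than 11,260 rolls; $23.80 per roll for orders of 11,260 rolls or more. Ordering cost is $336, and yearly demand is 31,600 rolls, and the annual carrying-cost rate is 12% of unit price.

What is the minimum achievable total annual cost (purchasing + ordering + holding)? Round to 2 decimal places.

H₁ = 12%×$24 = $2.8800;  H₂ = 12%×$23.80 = $2.8560
EOQ₁ = √(2×31,600×336/2.8800) = 2,715.39  (< 11,260, feasible at tier 1)
EOQ₂ = √(2×31,600×336/2.8560) = 2,726.77  (< 11,260 → use Q = 11,260 at tier-2 price)
TC(tier 1 (EOQ₁), Q≈2,715.4) = $766,220.32
TC(tier 2, Q≈11,260.0) = $769,102.23
Minimum at tier 1 (EOQ₁): $766,220.32

$766,220.32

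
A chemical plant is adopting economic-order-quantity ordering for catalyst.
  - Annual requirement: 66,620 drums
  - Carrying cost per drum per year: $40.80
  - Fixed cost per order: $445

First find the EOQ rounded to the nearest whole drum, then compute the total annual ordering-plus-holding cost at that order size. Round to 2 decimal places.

2DS/H = 2·66,620·445/40.8 = 1,453,230.39
EOQ = √1,453,230.39 ≈ 1,205.50 → Q = 1,206 drums
Ordering: D/Q × S = 66,620/1,206 × $445 = $24,582.01
Holding:  Q/2 × H = 1,206/2 × $40.8 = $24,602.40
Total = $24,582.01 + $24,602.40 = $49,184.41

$49,184.41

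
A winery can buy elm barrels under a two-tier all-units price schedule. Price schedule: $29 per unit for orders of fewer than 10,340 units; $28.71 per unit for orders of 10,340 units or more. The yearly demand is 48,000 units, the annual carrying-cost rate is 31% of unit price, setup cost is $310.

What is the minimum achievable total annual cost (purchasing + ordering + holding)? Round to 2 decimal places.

$1,408,356.72

H₁ = 31%×$29 = $8.9900;  H₂ = 31%×$28.71 = $8.9001
EOQ₁ = √(2×48,000×310/8.9900) = 1,819.44  (< 10,340, feasible at tier 1)
EOQ₂ = √(2×48,000×310/8.9001) = 1,828.60  (< 10,340 → use Q = 10,340 at tier-2 price)
TC(tier 1 (EOQ₁), Q≈1,819.4) = $1,408,356.72
TC(tier 2, Q≈10,340.0) = $1,425,532.59
Minimum at tier 1 (EOQ₁): $1,408,356.72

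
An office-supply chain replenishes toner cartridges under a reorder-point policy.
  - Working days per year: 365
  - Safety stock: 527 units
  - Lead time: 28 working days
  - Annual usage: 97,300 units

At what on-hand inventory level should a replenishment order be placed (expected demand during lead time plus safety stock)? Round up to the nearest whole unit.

7,992 units

Daily demand d = 97,300 / 365 = 266.575 units/day
Demand during lead time = 266.575 × 28 = 7,464.11
Reorder point = 7,464.11 + 527 = 7,991.11 → round up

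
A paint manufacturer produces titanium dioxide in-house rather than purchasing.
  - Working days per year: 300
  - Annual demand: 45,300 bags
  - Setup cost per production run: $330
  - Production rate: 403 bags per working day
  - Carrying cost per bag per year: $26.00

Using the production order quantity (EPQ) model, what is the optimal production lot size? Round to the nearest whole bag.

Daily demand d = 45,300/300 = 151.000; p = 403; 1 − d/p = 0.62531
EPQ = √(2DS / (H(1 − d/p)))
    = √(2 × 45,300 × 330 / (26 × 0.62531)) ≈ 1,356.08

1,356 bags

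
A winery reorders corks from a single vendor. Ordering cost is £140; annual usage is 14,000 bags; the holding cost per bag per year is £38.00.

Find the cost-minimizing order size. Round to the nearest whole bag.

321 bags

Q* = √(2·D·S / H) = √(2·14,000·140 / 38) = √103,157.9 ≈ 321.18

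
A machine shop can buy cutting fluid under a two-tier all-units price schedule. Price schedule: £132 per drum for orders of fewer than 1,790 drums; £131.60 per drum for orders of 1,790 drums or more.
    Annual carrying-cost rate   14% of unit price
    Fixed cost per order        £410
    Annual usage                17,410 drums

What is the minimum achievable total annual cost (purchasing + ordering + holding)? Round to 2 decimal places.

H₁ = 14%×£132 = £18.4800;  H₂ = 14%×£131.60 = £18.4240
EOQ₁ = √(2×17,410×410/18.4800) = 878.93  (< 1,790, feasible at tier 1)
EOQ₂ = √(2×17,410×410/18.4240) = 880.27  (< 1,790 → use Q = 1,790 at tier-2 price)
TC(tier 1 (EOQ₁), Q≈878.9) = £2,314,362.67
TC(tier 2, Q≈1,790.0) = £2,311,633.25
Minimum at tier 2: £2,311,633.25

£2,311,633.25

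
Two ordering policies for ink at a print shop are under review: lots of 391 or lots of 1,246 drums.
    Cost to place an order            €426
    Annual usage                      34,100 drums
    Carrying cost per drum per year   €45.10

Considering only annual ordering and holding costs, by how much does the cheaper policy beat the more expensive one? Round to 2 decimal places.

€6,213.59

For each Q, cost = (D/Q)·S + (Q/2)·H.
TC(391) = (34,100/391)×426 + (391/2)×45.1 = €45,969.48
TC(1,246) = (34,100/1,246)×426 + (1,246/2)×45.1 = €39,755.89
|ΔTC| = |€45,969.48 − €39,755.89| = €6,213.59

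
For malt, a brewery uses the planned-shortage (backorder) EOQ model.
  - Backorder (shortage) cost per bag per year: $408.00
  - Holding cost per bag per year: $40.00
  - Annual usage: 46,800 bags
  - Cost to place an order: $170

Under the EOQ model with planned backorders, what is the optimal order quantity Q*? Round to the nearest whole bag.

Q* = √(2DS/H) · √((H + b)/b)
   = √(2 × 46,800 × 170 / 40) · √((40 + 408) / 408)
   = 630.714 × 1.0479 ≈ 660.91

661 bags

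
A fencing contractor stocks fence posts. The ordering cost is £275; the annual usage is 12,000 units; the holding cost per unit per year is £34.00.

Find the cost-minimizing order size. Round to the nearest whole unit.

441 units

EOQ = √(2DS/H) = √(2 × 12,000 × 275 / 34)
    = √(194,117.65) ≈ 440.59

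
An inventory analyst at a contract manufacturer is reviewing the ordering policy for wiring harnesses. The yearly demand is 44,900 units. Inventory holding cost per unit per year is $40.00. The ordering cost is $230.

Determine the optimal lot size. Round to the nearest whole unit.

719 units

2DS/H = 2·44,900·230/40 = 516,350.00
EOQ = √516,350.00 ≈ 718.57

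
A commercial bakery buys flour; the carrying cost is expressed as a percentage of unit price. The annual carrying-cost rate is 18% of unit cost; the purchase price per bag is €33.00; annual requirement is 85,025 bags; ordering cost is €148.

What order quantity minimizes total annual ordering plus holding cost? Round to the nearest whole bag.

H = i·C = 0.18 × €33 = €5.9400 per bag-year
2DS/H = 2·85,025·148/5.94 = 4,236,936.03
EOQ = √4,236,936.03 ≈ 2,058.38

2,058 bags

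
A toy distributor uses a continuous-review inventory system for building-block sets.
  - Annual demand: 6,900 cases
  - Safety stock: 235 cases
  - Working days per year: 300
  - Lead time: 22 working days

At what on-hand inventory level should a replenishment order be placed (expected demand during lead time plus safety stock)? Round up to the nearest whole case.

Daily demand d = 6,900 / 300 = 23.000 cases/day
Demand during lead time = 23.000 × 22 = 506.00
Reorder point = 506.00 + 235 = 741.00 → round up

741 cases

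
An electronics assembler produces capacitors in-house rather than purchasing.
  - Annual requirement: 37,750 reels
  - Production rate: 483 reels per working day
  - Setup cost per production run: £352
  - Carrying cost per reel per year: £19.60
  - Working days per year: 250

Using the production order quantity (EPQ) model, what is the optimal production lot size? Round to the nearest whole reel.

1,404 reels

Daily demand d = 37,750/250 = 151.000; p = 483; 1 − d/p = 0.68737
EPQ = √(2DS / (H(1 − d/p)))
    = √(2 × 37,750 × 352 / (19.6 × 0.68737)) ≈ 1,404.50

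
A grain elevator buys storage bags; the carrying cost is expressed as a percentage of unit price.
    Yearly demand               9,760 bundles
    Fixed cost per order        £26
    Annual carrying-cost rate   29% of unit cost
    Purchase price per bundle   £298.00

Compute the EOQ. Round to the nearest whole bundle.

H = i·C = 0.29 × £298 = £86.4200 per bundle-year
Optimal lot size Q* = (2 × 9,760 × £26 / £86.42)^½ ≈ 76.63

77 bundles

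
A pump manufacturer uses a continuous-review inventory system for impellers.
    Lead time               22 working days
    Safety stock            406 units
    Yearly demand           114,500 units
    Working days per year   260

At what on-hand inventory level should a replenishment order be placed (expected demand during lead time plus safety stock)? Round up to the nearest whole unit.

10,095 units

Daily demand d = 114,500 / 260 = 440.385 units/day
Demand during lead time = 440.385 × 22 = 9,688.46
Reorder point = 9,688.46 + 406 = 10,094.46 → round up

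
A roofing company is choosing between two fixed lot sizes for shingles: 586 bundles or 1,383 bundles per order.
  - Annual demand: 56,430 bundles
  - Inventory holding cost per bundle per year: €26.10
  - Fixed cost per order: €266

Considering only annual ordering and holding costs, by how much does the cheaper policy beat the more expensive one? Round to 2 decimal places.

TC(Q) = (D/Q)S + (Q/2)H
TC(586) = (56,430/586)×266 + (586/2)×26.1 = €33,262.28
TC(1,383) = (56,430/1,383)×266 + (1,383/2)×26.1 = €28,901.64
|ΔTC| = |€33,262.28 − €28,901.64| = €4,360.64

€4,360.64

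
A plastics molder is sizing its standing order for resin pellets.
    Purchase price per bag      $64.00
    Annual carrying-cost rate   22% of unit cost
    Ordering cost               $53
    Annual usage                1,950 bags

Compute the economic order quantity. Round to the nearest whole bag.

121 bags

H = i·C = 0.22 × $64 = $14.0800 per bag-year
2DS/H = 2·1,950·53/14.08 = 14,680.40
EOQ = √14,680.40 ≈ 121.16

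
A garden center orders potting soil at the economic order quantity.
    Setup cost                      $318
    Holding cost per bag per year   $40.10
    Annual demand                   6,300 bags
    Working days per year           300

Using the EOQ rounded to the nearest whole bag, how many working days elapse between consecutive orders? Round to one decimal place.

2DS/H = 2·6,300·318/40.1 = 99,920.20
EOQ = √99,920.20 ≈ 316.10 → Q = 316 bags
Days between orders = 300 / (D/Q) = 300 / 19.937 ≈ 15.048

15.0 days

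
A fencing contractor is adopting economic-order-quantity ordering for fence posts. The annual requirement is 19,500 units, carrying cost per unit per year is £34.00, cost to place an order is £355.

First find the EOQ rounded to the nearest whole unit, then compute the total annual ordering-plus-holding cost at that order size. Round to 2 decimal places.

£21,696.31

Q* = √(2·D·S / H) = √(2·19,500·355 / 34) = √407,205.9 ≈ 638.13 → Q = 638 units
Annual ordering cost = (D/Q)·S = (19,500/638) × 355 = £10,850.31
Annual holding cost  = (Q/2)·H = (638/2) × 34 = £10,846.00
Total = £10,850.31 + £10,846.00 = £21,696.31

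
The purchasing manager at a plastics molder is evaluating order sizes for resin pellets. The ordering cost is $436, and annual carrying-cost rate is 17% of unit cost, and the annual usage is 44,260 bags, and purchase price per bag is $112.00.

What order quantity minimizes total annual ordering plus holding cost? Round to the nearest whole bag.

1,424 bags

Carrying cost H = $112 × 17% = $19.0400/bag/yr
Optimal lot size Q* = (2 × 44,260 × $436 / $19.04)^½ ≈ 1,423.74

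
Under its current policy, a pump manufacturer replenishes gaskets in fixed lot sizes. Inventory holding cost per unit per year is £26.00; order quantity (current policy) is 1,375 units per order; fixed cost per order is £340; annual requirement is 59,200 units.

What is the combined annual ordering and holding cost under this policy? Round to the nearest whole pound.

Annual ordering cost = (D/Q)·S = (59,200/1,375) × 340 = £14,638.55
Annual holding cost  = (Q/2)·H = (1,375/2) × 26 = £17,875.00
Total = £14,638.55 + £17,875.00 = £32,513.55

£32,514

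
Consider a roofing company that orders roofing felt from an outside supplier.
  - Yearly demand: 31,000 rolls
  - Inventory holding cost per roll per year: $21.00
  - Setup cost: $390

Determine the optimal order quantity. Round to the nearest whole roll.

Q* = √(2·D·S / H) = √(2·31,000·390 / 21) = √1,151,428.6 ≈ 1,073.05

1,073 rolls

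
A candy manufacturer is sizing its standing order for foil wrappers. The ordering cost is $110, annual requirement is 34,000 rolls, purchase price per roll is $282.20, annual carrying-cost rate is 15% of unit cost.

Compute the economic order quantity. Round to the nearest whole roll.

420 rolls

Carrying cost H = $282.2 × 15% = $42.3300/roll/yr
Q* = √(2·D·S / H) = √(2·34,000·110 / 42.33) = √176,706.8 ≈ 420.37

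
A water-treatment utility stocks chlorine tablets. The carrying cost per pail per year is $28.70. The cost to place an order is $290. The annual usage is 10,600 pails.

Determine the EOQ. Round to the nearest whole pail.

463 pails

Optimal lot size Q* = (2 × 10,600 × $290 / $28.7)^½ ≈ 462.83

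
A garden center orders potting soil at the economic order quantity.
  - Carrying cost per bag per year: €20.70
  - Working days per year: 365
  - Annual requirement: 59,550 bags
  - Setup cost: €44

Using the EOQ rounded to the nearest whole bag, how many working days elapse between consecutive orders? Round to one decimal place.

2DS/H = 2·59,550·44/20.7 = 253,159.42
EOQ = √253,159.42 ≈ 503.15 → Q = 503 bags
T = Q/D × 365 days = 503/59,550 × 365 = 3.083 days

3.1 days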